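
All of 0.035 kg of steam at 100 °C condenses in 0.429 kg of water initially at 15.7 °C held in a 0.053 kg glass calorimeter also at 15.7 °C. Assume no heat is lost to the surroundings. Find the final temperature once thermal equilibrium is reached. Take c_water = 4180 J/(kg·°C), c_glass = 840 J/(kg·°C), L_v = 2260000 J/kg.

Energy conservation, ΣQ = 0:
condense steam: −0.035·2260000 = −79100; condensate cools 100→T: 0.035·4180·(T − 100) = 146.3(T − 100); original water: 1793.2(T − 15.7); glass cup: 0.053·840·(T − 15.7) = 44.52(T − 15.7)
1984 T = 79100 + 14630 + 28853 = 122583
T ≈ 61.78 °C — below 100 °C, confirming all the steam condensed.

T_f ≈ 61.8 °C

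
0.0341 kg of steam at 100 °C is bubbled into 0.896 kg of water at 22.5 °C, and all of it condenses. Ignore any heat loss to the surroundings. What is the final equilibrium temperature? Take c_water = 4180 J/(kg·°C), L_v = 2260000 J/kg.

T_f ≈ 45.2 °C

Conservation of energy gives ΣQ = 0:
condense steam: −0.0341·2260000 = −77066; condensate cools 100→T: 0.0341·4180·(T − 100) = 142.54(T − 100); original water: 3745.3(T − 22.5)
3887.8 T = 77066 + 14254 + 84269 = 175589
T ≈ 45.16 °C (< 100 °C, so full condensation is consistent).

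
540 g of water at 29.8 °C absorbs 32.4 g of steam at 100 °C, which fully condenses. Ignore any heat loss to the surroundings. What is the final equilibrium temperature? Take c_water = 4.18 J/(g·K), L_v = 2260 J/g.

Taking heat into each body as positive, Σ m c ΔT = 0:
steam→water at 100 °C releases m L_v = 32.4·2260 = 73224; condensed water 100 °C→T: 135.43(T − 100); original water: 2257.2(T − 29.8)
2392.6 T = 73224 + 13543 + 67265 = 154032
T ≈ 64.38 °C (< 100 °C, so full condensation is consistent).

T_f ≈ 64.4 °C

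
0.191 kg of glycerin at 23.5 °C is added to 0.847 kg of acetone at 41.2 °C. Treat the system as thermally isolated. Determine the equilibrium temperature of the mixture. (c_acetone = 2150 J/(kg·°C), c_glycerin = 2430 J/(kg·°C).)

T_f ≈ 37.6 °C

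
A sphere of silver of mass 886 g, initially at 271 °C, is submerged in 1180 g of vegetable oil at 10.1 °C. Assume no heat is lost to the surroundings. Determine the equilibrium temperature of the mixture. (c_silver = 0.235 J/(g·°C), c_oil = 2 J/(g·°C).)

Taking heat into each body as positive, Σ m c ΔT = 0:
886*0.235*(T − 271) + 1180*2*(T − 10.1) = 0
(208.21 + 2360) T = 208.21*271 + 2360*10.1
T = 80261/2568.2 ≈ 31.25 °C

T_f ≈ 31.3 °C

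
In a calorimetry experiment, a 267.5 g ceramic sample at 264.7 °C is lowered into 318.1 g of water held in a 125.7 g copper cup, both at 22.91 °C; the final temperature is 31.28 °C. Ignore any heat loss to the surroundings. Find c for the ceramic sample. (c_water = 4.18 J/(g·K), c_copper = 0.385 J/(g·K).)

Energy conservation, ΣQ = 0:
267.5×c×(31.28 − 264.7) + 318.1×4.18×(31.28 − 22.91) + 125.7×0.385×(31.28 − 22.91) = 0
-62440 c = -11534
c = -11534/-62440 ≈ 0.1847 J/(g·K)

c ≈ 0.185 J/(g·K)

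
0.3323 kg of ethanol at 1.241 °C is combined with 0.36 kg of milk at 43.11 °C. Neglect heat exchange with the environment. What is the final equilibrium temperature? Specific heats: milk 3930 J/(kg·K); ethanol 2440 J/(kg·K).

T_f ≈ 27.9 °C

Taking heat into each body as positive, Σ m c ΔT = 0:
0.36·3930·(T − 43.11) + 0.3323·2440·(T − 1.241) = 0
(1414.8 + 810.81) T = 1414.8·43.11 + 810.81·1.241
T = 61998 / 2225.6 = 27.9 °C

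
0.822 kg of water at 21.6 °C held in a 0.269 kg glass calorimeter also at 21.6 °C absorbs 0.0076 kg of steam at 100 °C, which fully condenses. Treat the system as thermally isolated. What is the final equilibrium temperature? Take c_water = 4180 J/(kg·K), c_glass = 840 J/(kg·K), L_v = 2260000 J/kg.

Conservation of energy gives ΣQ = 0:
condense steam: −0.0076×2260000 = −17176
  condensed water 100 °C→T: 31.77(T − 100)
  original water: 3436(T − 21.6)
  glass cup: 0.269×840×(T − 21.6) = 225.96(T − 21.6)
3693.7 T = 17176 + 3176.8 + 79097 = 99450
T ≈ 26.92 °C, under the boiling point, so the assumption holds.

T_f ≈ 26.9 °C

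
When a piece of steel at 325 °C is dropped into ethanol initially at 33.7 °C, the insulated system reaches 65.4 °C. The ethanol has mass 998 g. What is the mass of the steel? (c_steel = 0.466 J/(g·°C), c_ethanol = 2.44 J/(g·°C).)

Taking heat into each body as positive, Σ m c ΔT = 0:
m×0.466×(65.4 − 325) + 998×2.44×(65.4 − 33.7) = 0
-120.97 m = -77193
m = -77193/-120.97 ≈ 638.1 g

m ≈ 638 g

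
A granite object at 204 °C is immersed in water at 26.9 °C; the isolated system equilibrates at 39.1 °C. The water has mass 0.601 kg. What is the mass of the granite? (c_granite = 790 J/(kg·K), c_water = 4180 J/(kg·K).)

|Q_granite| = |Q_water|:
m×790×(204 − 39.1) = 0.601×4180×(39.1 − 26.9)
130271 m = 30649  ⇒  m ≈ 0.2353 kg

m ≈ 0.235 kg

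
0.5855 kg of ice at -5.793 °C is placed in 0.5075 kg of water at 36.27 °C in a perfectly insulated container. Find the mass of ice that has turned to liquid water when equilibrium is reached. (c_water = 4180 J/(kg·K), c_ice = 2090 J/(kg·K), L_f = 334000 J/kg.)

m_melted ≈ 0.209 kg

Heat available from the water dropping to 0 °C: 0.5075×4180×36.27 = 76941 J.
Warming the ice to 0 °C takes 0.5855×2090×5.793 = 7088.9 J, leaving 69852 J for melting.
Melting all 0.5855 kg of ice would need 0.5855×334000 = 195557 J.
That's not enough to melt it all — equilibrium is at 0 °C with ice remaining.
m_melt = 69852 / L_f = 0.2091 kg.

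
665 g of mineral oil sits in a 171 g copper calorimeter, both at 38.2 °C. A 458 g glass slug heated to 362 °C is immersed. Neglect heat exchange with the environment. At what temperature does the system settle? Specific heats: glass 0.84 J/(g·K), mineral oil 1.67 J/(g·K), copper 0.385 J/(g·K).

Setting the total heat transfer to zero:
458·0.84·(T − 362) + 665·1.67·(T − 38.2) + 171·0.385·(T − 38.2) = 0
(384.72 + 1110.5 + 65.84) T = 384.72·362 + 1110.5·38.2 + 65.84·38.2
T = 184207/1561.1 ≈ 118.00 °C

T_f ≈ 118.0 °C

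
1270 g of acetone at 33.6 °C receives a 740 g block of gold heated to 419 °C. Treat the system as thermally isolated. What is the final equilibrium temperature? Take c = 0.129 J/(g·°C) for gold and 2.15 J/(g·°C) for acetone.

Setting the total heat transfer to zero:
740·0.129·(T − 419) + 1270·2.15·(T − 33.6) = 0
95.46(T − 419) + 2730.5(T − 33.6) = 0
2826 T = 131743
T ≈ 46.62 °C

T_f ≈ 46.6 °C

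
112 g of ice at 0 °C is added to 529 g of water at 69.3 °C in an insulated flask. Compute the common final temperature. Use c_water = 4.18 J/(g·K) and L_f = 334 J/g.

T_f ≈ 43.2 °C

Net heat exchanged in the isolated system is zero:
melt ice: 112×334 = 37408; warm the meltwater: 468.16 T; water: 2211.2(T − 69.3)
2679.4 T = 153238 − 37408 = 115830
T ≈ 43.23 °C — above 0 °C, consistent with complete melting.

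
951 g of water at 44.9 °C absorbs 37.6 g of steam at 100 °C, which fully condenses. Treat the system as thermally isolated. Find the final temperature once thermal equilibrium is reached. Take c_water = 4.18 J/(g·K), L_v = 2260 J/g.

T_f ≈ 67.6 °C

Conservation of energy gives ΣQ = 0:
latent heat released on condensation: 37.6·2260 = 84976; condensed water 100 °C→T: 157.17(T − 100); original water: 3975.2(T − 44.9)
4132.3 T = 84976 + 15717 + 178486 = 279178
T ≈ 67.56 °C, under the boiling point, so the assumption holds.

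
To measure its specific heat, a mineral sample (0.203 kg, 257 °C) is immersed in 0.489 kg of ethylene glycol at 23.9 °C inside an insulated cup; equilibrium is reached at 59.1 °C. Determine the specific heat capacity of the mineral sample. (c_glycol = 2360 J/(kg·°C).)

c ≈ 1010 J/(kg·°C)

Setting the total heat transfer to zero:
0.203·c·(59.1 − 257) + 0.489·2360·(59.1 − 23.9) = 0
-40.17 c = -40622
c = -40622/-40.17 ≈ 1011 J/(kg·°C)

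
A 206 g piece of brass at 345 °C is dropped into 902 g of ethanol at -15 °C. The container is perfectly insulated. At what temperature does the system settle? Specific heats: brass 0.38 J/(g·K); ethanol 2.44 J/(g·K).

Setting the total heat transfer to zero:
206·0.38·(T − 345) + 902·2.44·(T − (-15)) = 0
78.28(T − 345) + 2200.9(T − (-15)) = 0
(78.28 + 2200.9) T = 78.28·345 + 2200.9·(-15)
T ≈ -2.64 °C

T_f ≈ -2.6 °C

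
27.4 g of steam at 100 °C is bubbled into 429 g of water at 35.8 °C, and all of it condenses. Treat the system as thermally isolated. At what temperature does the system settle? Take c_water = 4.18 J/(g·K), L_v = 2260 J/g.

Energy balance with sensible and latent terms:
steam→water at 100 °C releases m L_v = 27.4·2260 = 61924; condensate cools 100→T: 27.4·4.18·(T − 100) = 114.53(T − 100); water warms: 429·4.18·(T − 35.8) = 1793.2(T − 35.8)
1907.8 T = 61924 + 11453 + 64197 = 137574
T ≈ 72.11 °C, under the boiling point, so the assumption holds.

T_f ≈ 72.1 °C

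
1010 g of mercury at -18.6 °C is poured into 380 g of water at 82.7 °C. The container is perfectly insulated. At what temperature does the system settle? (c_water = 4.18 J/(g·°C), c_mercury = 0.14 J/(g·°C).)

Conservation of energy gives ΣQ = 0:
380*4.18*(T − 82.7) + 1010*0.14*(T − (-18.6)) = 0
(1588.4 + 141.4) T = 1588.4*82.7 + 141.4*(-18.6)
T ≈ 74.42 °C

T_f ≈ 74.4 °C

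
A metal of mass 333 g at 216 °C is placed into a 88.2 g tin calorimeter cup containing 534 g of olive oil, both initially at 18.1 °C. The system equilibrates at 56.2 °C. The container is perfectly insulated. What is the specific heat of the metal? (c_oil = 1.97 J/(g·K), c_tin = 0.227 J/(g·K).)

Let T be the final temperature. ΣQ_i = 0:
333×c×(56.2 − 216) + 534×1.97×(56.2 − 18.1) + 88.2×0.227×(56.2 − 18.1) = 0
-53213 c = -40843
c = -40843/-53213 ≈ 0.7675 J/(g·K)

c ≈ 0.768 J/(g·K)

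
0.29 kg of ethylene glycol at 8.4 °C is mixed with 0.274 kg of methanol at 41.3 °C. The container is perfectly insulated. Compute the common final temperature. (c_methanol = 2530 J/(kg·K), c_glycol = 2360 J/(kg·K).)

Let T be the final temperature. ΣQ_i = 0:
0.274×2530×(T − 41.3) + 0.29×2360×(T − 8.4) = 0
1377.6 T = 34379
T = 34379 / 1377.6 = 25 °C

T_f ≈ 25.0 °C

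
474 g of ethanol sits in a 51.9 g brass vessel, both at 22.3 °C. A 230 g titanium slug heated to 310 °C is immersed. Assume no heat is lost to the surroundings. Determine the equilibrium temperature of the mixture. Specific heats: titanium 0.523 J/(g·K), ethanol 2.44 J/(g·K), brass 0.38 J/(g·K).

T_f ≈ 49.0 °C

Net heat exchanged in the isolated system is zero:
230*0.523*(T − 310) + 474*2.44*(T − 22.3) + 51.9*0.38*(T − 22.3) = 0
120.29(T − 310) + 1156.6(T − 22.3) + 19.72(T − 22.3) = 0
1296.6 T = 63521
T = 63521/1296.6 ≈ 48.99 °C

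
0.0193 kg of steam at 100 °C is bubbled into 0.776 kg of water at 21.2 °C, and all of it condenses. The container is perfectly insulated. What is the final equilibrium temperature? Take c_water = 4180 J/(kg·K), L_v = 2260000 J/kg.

T_f ≈ 36.2 °C

Conservation of energy gives ΣQ = 0:
steam→water at 100 °C releases m L_v = 0.0193×2260000 = 43618; condensate cools 100→T: 0.0193×4180×(T − 100) = 80.67(T − 100); water warms: 0.776×4180×(T − 21.2) = 3243.7(T − 21.2)
3324.4 T = 43618 + 8067.4 + 68766 = 120451
T ≈ 36.23 °C, under the boiling point, so the assumption holds.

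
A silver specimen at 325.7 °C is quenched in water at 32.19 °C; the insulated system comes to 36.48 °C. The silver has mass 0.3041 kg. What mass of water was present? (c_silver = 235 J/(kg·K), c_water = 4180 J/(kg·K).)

|Q_silver| = |Q_water|:
0.3041·235·(325.7 − 36.48) = m·4180·(36.48 − 32.19)
17932 m = 20669  ⇒  m ≈ 1.153 kg

m ≈ 1.15 kg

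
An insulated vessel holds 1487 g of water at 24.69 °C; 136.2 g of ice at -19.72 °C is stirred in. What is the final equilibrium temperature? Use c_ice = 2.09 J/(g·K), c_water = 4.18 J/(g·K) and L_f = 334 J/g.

Sum of m c ΔT and latent-heat terms is zero:
warm ice to 0 °C: 136.2·2.09·(0 − (-19.72)) = 5613.5
  latent heat to melt: 136.2·334 = 45491
  warm the meltwater: 569.32 T
  water cools: 1487·4.18·(T − 24.69) = 6215.7(T − 24.69)
6785 T = 153465 − 51104 = 102360
T ≈ 15.09 °C (positive, so assuming full melt was valid).

T_f ≈ 15.1 °C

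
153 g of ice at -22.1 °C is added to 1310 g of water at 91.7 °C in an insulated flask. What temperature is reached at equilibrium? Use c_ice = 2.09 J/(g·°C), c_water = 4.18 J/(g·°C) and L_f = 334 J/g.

Taking heat into each body as positive, Σ m c ΔT = 0:
warm ice to 0 °C: 153×2.09×(0 − (-22.1)) = 7066.9
  melt ice: 153×334 = 51102
  meltwater 0→T: 153×4.18×T = 639.54 T
  water cools: 1310×4.18×(T − 91.7) = 5475.8(T − 91.7)
6115.3 T = 502131 − 58169 = 443962
T ≈ 72.60 °C (positive, so assuming full melt was valid).

T_f ≈ 72.6 °C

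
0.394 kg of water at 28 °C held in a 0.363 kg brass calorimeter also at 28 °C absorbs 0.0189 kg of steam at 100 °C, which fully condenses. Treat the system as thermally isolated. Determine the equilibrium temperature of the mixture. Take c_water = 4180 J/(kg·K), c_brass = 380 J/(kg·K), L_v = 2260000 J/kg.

T_f ≈ 54.0 °C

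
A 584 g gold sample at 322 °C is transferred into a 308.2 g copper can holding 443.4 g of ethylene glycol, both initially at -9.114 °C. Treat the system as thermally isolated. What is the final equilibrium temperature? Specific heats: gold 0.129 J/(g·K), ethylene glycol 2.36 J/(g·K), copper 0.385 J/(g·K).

T_f ≈ 11.0 °C

Let T be the final temperature. ΣQ_i = 0:
584*0.129*(T − 322) + 443.4*2.36*(T − (-9.114)) + 308.2*0.385*(T − (-9.114)) = 0
1240.4 T = 13640
T = 13640 / 1240.4 = 11 °C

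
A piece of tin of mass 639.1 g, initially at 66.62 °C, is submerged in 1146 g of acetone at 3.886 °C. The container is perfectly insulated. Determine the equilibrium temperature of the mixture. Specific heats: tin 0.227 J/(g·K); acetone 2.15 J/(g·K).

T_f = Σ m_i c_i T_i / Σ m_i c_i:
T_f = (145.08·66.62 + 2463.9·3.886) / (145.08 + 2463.9)
    = 19240 / 2609 ≈ 7.37 °C

T_f ≈ 7.4 °C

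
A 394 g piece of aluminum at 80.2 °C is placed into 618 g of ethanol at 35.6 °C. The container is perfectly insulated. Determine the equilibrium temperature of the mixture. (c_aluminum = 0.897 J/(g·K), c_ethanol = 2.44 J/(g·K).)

T_f ≈ 44.1 °C

Heat gained plus heat lost sum to zero:
394·0.897·(T − 80.2) + 618·2.44·(T − 35.6) = 0
353.42(T − 80.2) + 1507.9(T − 35.6) = 0
(353.42 + 1507.9) T = 353.42·80.2 + 1507.9·35.6
T = 82026/1861.3 ≈ 44.07 °C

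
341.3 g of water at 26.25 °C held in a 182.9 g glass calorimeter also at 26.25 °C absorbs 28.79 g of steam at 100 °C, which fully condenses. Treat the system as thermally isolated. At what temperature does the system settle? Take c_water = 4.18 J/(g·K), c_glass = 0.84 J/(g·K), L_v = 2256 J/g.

T_f ≈ 69.7 °C

Sum of m c ΔT and latent-heat terms is zero:
condense steam: −28.79·2256 = −64950
  condensate cools 100→T: 28.79·4.18·(T − 100) = 120.34(T − 100)
  original water: 1426.6(T − 26.25)
  glass cup: 182.9·0.84·(T − 26.25) = 153.64(T − 26.25)
1700.6 T = 64950 + 12034 + 41482 = 118467
T ≈ 69.66 °C, under the boiling point, so the assumption holds.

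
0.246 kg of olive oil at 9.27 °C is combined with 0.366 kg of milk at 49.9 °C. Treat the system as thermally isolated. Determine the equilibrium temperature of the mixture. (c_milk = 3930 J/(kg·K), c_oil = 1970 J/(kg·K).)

T_f ≈ 39.7 °C

Heat lost by the milk equals heat gained by the oil:
0.366×3930×(49.9 − T) = 0.246×1970×(T − 9.27)
1438.4(49.9 − T) = 484.62(T − 9.27)
1923 T = 76268  ⇒  T ≈ 39.66 °C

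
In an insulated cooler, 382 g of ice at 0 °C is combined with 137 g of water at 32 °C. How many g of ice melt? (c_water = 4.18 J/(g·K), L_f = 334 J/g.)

m_melted ≈ 54.9 g

Heat available from the water dropping to 0 °C: 137×4.18×32 = 18325 J.
Fully melting the ice requires m_ice L_f = 382×334 = 127588 J.
Since 18325 < 127588 J, not all the ice melts; equilibrium is at 0 °C.
Mass melted = 18325/334 ≈ 54.87 g.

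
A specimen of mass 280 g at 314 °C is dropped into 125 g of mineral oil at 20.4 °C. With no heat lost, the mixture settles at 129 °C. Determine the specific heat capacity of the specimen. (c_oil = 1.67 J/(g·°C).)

c ≈ 0.438 J/(g·°C)

Energy conservation, ΣQ = 0:
280·c·(129 − 314) + 125·1.67·(129 − 20.4) = 0
-51800 c = -22670
c = -22670/-51800 ≈ 0.4376 J/(g·°C)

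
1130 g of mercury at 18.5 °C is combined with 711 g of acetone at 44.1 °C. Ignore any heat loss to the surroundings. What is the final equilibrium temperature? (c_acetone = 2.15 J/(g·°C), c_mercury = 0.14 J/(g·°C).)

Heat lost by the acetone equals heat gained by the mercury:
711×2.15×(44.1 − T) = 1130×0.14×(T − 18.5)
1528.6(44.1 − T) = 158.2(T − 18.5)
1686.8 T = 70340  ⇒  T ≈ 41.70 °C

T_f ≈ 41.7 °C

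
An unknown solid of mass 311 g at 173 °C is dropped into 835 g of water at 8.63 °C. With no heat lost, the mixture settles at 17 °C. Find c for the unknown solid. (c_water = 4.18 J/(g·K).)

m_s c (T_s − T_f) = m_water c_water (T_f − T_0):
311·c·(173 − 17) = 835·4.18·(17 − 8.63)
48516 c = 29214  ⇒  c ≈ 0.6021 J/(g·K)

c ≈ 0.602 J/(g·K)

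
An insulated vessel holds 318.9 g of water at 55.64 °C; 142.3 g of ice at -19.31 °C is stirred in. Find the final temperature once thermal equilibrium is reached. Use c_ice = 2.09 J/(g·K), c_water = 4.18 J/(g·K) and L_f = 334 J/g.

T_f ≈ 10.8 °C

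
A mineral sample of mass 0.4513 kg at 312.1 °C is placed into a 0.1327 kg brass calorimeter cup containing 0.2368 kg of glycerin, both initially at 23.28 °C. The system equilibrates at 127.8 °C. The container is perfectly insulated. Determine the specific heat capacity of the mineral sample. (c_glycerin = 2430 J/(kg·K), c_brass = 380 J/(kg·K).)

c ≈ 786 J/(kg·K)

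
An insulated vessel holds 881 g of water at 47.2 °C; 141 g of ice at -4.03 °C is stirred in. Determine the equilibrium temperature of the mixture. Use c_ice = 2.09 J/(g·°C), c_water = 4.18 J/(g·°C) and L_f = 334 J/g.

Energy balance with sensible and latent terms:
ice -4.03→0 °C: 141×2.09×4.03 = 1187.6; melt ice: 141×334 = 47094; warm the meltwater: 589.38 T; water cools: 881×4.18×(T − 47.2) = 3682.6(T − 47.2)
4272 T = 173818 − 48282 = 125536
T ≈ 29.39 °C. Since T > 0 °C, the all-ice-melts assumption holds.

T_f ≈ 29.4 °C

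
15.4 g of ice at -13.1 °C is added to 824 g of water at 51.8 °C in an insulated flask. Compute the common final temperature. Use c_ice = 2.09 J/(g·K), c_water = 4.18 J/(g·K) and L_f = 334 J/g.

T_f ≈ 49.3 °C

Net heat exchanged in the isolated system is zero:
ice -13.1→0 °C: 15.4×2.09×13.1 = 421.64
  fusion: m_ice L_f = 15.4×334 = 5143.6
  warm the meltwater: 64.37 T
  water cools: 824×4.18×(T − 51.8) = 3444.3(T − 51.8)
3508.7 T = 178416 − 5565.2 = 172851
T ≈ 49.26 °C (positive, so assuming full melt was valid).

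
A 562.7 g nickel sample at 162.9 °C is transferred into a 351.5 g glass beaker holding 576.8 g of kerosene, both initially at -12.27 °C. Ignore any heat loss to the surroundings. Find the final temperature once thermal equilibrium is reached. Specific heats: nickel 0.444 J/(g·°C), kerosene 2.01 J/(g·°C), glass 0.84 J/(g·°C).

Let T be the final temperature. ΣQ_i = 0:
562.7×0.444×(T − 162.9) + 576.8×2.01×(T − (-12.27)) + 351.5×0.84×(T − (-12.27)) = 0
1704.5 T = 22850
T = 22850 / 1704.5 = 13.4 °C

T_f ≈ 13.4 °C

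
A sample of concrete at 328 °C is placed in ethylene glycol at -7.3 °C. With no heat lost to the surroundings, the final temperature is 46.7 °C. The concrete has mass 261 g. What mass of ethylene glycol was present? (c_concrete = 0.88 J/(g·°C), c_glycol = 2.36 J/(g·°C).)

m ≈ 507 g

Heat gained plus heat lost sum to zero:
261×0.88×(46.7 − 328) + m×2.36×(46.7 − (-7.3)) = 0
127.44 m = 64609
m = 64609/127.44 ≈ 507 g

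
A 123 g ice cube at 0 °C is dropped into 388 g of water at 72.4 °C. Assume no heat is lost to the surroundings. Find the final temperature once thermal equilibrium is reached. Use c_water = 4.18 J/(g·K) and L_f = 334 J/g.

Heat gained plus heat lost sum to zero:
fusion: m_ice L_f = 123·334 = 41082; meltwater 0→T: 123·4.18·T = 514.14 T; water cools: 388·4.18·(T − 72.4) = 1621.8(T − 72.4)
2136 T = 117421 − 41082 = 76339
T ≈ 35.74 °C. Since T > 0 °C, the all-ice-melts assumption holds.

T_f ≈ 35.7 °C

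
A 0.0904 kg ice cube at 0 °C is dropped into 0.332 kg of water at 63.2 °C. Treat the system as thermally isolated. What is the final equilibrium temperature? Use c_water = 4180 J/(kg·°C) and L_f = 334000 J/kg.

Heat gained plus heat lost sum to zero:
melt ice: 0.0904×334000 = 30194
  warm the meltwater: 377.87 T
  water: 1387.8(T − 63.2)
1765.6 T = 87706 − 30194 = 57513
T ≈ 32.57 °C (positive, so assuming full melt was valid).

T_f ≈ 32.6 °C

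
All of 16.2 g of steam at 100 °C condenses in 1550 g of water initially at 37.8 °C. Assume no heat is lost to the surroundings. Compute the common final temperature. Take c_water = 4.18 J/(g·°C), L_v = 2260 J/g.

Conservation of energy gives ΣQ = 0:
condense steam: −16.2×2260 = −36612; condensate cools 100→T: 16.2×4.18×(T − 100) = 67.72(T − 100); water warms: 1550×4.18×(T − 37.8) = 6479(T − 37.8)
6546.7 T = 36612 + 6771.6 + 244906 = 288290
T ≈ 44.04 °C (< 100 °C, so full condensation is consistent).

T_f ≈ 44.0 °C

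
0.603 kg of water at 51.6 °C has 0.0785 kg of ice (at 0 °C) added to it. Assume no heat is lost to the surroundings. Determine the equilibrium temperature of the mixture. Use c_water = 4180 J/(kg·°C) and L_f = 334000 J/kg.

T_f ≈ 36.5 °C

Taking heat into each body as positive, Σ m c ΔT = 0:
melt ice: 0.0785·334000 = 26219; meltwater 0→T: 0.0785·4180·T = 328.13 T; water: 2520.5(T − 51.6)
2848.7 T = 130060 − 26219 = 103841
T ≈ 36.45 °C (positive, so assuming full melt was valid).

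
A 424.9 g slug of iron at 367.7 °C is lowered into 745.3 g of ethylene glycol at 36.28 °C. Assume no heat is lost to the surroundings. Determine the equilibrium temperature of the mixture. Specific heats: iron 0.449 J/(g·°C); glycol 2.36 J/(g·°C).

T_f ≈ 68.7 °C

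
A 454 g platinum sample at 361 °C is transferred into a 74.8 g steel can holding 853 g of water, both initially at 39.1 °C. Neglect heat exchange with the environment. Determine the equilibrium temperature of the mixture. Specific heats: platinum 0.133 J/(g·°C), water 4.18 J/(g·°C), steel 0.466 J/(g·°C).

T_f ≈ 44.4 °C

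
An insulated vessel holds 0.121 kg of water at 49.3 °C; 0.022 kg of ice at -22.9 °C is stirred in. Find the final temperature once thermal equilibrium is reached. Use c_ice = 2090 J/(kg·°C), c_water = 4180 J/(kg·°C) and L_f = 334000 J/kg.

T_f ≈ 27.7 °C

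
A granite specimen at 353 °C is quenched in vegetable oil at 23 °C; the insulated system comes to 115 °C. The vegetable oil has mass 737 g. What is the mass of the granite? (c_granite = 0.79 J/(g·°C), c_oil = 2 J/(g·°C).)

m ≈ 721 g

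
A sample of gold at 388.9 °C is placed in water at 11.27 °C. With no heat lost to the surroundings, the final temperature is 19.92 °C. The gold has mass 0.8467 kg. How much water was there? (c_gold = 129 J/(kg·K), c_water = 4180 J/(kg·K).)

m ≈ 1.11 kg

Energy conservation, ΣQ = 0:
0.8467×129×(19.92 − 388.9) + m×4180×(19.92 − 11.27) = 0
36157 m = 40302
m = 40302/36157 ≈ 1.115 kg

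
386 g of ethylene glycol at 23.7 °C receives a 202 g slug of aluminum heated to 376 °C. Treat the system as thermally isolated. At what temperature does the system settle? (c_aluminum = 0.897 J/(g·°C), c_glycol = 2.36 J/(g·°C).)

Heat lost by the aluminum equals heat gained by the glycol:
202*0.897*(376 − T) = 386*2.36*(T − 23.7)
181.19(376 − T) = 910.96(T − 23.7)
1092.2 T = 89719  ⇒  T ≈ 82.15 °C

T_f ≈ 82.1 °C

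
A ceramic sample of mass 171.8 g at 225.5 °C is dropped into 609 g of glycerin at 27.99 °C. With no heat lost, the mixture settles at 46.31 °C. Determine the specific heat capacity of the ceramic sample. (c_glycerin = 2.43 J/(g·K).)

Heat lost by the ceramic sample = heat gained by the glycerin:
171.8·c·(225.5 − 46.31) = 609·2.43·(46.31 − 27.99)
30785 c = 27111  ⇒  c ≈ 0.8807 J/(g·K)

c ≈ 0.881 J/(g·K)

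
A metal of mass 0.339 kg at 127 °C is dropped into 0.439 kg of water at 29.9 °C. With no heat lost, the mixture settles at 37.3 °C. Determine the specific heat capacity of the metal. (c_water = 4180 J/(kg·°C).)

c ≈ 447 J/(kg·°C)

Heat lost by the metal = heat gained by the water:
0.339·c·(127 − 37.3) = 0.439·4180·(37.3 − 29.9)
30.41 c = 13579  ⇒  c ≈ 446.6 J/(kg·°C)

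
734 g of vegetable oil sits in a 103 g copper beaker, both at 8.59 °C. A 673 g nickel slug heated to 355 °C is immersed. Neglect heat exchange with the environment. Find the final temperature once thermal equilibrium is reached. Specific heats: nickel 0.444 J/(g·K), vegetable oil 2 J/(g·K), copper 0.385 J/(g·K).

T_f ≈ 65.9 °C

T_f = Σ m_i c_i T_i / Σ m_i c_i:
T_f = (298.81*355 + 1468*8.59 + 39.66*8.59) / (298.81 + 1468 + 39.66)
    = 119029 / 1806.5 ≈ 65.89 °C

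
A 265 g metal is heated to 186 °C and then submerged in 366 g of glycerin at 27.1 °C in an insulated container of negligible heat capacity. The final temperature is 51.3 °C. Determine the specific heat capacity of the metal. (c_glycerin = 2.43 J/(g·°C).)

Heat lost by the metal = heat gained by the glycerin:
265×c×(186 − 51.3) = 366×2.43×(51.3 − 27.1)
35696 c = 21523  ⇒  c ≈ 0.603 J/(g·°C)

c ≈ 0.603 J/(g·°C)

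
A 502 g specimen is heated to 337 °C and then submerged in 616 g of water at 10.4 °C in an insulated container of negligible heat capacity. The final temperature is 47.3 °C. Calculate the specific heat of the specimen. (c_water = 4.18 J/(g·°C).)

c ≈ 0.653 J/(g·°C)

Energy conservation, ΣQ = 0:
502·c·(47.3 − 337) + 616·4.18·(47.3 − 10.4) = 0
-145429 c = -95013
c = -95013/-145429 ≈ 0.6533 J/(g·°C)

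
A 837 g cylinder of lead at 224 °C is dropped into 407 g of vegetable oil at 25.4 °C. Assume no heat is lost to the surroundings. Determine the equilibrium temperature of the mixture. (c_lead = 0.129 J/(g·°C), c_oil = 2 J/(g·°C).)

T_f ≈ 48.7 °C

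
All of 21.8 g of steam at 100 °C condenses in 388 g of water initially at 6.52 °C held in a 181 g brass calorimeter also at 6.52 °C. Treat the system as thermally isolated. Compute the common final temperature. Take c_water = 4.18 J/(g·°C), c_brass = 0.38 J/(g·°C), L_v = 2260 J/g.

Net heat exchanged in the isolated system is zero:
steam→water at 100 °C releases m L_v = 21.8·2260 = 49268; condensate cools 100→T: 21.8·4.18·(T − 100) = 91.12(T − 100); original water: 1621.8(T − 6.52); brass cup: 181·0.38·(T − 6.52) = 68.78(T − 6.52)
1781.7 T = 49268 + 9112.4 + 11023 = 69403
T ≈ 38.95 °C (< 100 °C, so full condensation is consistent).

T_f ≈ 39.0 °C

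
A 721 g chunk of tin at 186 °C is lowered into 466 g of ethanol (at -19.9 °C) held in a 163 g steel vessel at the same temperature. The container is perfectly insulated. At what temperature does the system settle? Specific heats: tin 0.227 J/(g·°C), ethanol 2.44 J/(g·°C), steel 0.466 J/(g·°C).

T_f ≈ 4.6 °C

With ΣQ=0 the equilibrium temperature is the m·c-weighted mean:
T_f = (163.67×186 + 1137×(-19.9) + 75.96×(-19.9)) / (163.67 + 1137 + 75.96)
    = 6303.4 / 1376.7 ≈ 4.58 °C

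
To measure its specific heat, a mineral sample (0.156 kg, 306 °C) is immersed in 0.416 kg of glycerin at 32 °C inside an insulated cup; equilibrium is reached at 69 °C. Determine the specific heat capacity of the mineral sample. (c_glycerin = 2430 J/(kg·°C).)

Heat lost by the mineral sample = heat gained by the glycerin:
0.156·c·(306 − 69) = 0.416·2430·(69 − 32)
36.97 c = 37403  ⇒  c ≈ 1012 J/(kg·°C)

c ≈ 1010 J/(kg·°C)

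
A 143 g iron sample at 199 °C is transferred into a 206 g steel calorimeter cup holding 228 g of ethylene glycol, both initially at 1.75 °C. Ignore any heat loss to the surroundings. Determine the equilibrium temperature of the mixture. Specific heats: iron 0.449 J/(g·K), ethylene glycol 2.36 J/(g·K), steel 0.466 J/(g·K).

Conservation of energy gives ΣQ = 0:
143·0.449·(T − 199) + 228·2.36·(T − 1.75) + 206·0.466·(T − 1.75) = 0
64.21(T − 199) + 538.08(T − 1.75) + 96(T − 1.75) = 0
(64.21 + 538.08 + 96) T = 64.21·199 + 538.08·1.75 + 96·1.75
T = 13887/698.28 ≈ 19.89 °C

T_f ≈ 19.9 °C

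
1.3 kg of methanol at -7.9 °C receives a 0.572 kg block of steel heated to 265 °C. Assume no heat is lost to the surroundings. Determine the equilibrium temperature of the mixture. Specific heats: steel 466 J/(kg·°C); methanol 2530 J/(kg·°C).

Taking heat into each body as positive, Σ m c ΔT = 0:
0.572×466×(T − 265) + 1.3×2530×(T − (-7.9)) = 0
266.55(T − 265) + 3289(T − (-7.9)) = 0
3555.6 T = 44653
T = 44653 / 3555.6 = 12.6 °C

T_f ≈ 12.6 °C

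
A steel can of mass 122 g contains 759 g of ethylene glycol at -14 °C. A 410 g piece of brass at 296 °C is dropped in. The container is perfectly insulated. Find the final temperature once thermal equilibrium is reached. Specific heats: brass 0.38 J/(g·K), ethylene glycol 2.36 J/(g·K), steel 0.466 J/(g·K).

Let T be the final temperature. ΣQ_i = 0:
410*0.38*(T − 296) + 759*2.36*(T − (-14)) + 122*0.466*(T − (-14)) = 0
155.8(T − 296) + 1791.2(T − (-14)) + 56.85(T − (-14)) = 0
(155.8 + 1791.2 + 56.85) T = 155.8*296 + 1791.2*(-14) + 56.85*(-14)
T ≈ 10.10 °C

T_f ≈ 10.1 °C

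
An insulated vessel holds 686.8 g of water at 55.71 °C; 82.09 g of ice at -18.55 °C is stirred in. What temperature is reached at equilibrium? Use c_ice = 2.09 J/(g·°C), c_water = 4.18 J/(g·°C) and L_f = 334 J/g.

Heat gained plus heat lost sum to zero:
ice -18.55→0 °C: 82.09·2.09·18.55 = 3182.6; fusion: m_ice L_f = 82.09·334 = 27418; warm the meltwater: 343.14 T; water cools: 686.8·4.18·(T − 55.71) = 2870.8(T − 55.71)
3214 T = 159934 − 30601 = 129333
T ≈ 40.24 °C — above 0 °C, consistent with complete melting.

T_f ≈ 40.2 °C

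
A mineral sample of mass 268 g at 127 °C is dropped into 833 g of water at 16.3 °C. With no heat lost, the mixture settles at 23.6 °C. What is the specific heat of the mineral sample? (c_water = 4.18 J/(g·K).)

Setting the total heat transfer to zero:
268·c·(23.6 − 127) + 833·4.18·(23.6 − 16.3) = 0
-27711 c = -25418
c = -25418/-27711 ≈ 0.9173 J/(g·K)

c ≈ 0.917 J/(g·K)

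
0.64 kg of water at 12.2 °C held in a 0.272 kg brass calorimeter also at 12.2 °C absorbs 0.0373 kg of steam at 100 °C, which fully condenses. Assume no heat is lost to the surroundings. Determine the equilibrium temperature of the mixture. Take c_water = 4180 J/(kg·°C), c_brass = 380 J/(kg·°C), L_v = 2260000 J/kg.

T_f ≈ 45.6 °C

Heat gained plus heat lost sum to zero:
latent heat released on condensation: 0.0373×2260000 = 84298; condensed water 100 °C→T: 155.91(T − 100); original water: 2675.2(T − 12.2); brass cup: 0.272×380×(T − 12.2) = 103.36(T − 12.2)
2934.5 T = 84298 + 15591 + 33898 = 133788
T ≈ 45.59 °C — below 100 °C, confirming all the steam condensed.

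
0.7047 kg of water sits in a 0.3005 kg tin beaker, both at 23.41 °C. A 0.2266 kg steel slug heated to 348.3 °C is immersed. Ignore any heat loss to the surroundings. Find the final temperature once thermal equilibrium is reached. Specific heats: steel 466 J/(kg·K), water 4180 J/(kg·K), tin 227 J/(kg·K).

T_f ≈ 34.4 °C

Setting the total heat transfer to zero:
0.2266·466·(T − 348.3) + 0.7047·4180·(T − 23.41) + 0.3005·227·(T − 23.41) = 0
3119.5 T = 107333
T ≈ 34.41 °C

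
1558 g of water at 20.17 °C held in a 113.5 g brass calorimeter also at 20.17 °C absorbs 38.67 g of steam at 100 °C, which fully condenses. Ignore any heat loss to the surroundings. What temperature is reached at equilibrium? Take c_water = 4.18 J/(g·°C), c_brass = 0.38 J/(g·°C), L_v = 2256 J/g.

Conservation of energy gives ΣQ = 0:
steam→water at 100 °C releases m L_v = 38.67·2256 = 87240; condensate cools 100→T: 38.67·4.18·(T − 100) = 161.64(T − 100); original water: 6512.4(T − 20.17); brass cup: 113.5·0.38·(T − 20.17) = 43.13(T − 20.17)
6717.2 T = 87240 + 16164 + 132226 = 235629
T ≈ 35.08 °C (< 100 °C, so full condensation is consistent).

T_f ≈ 35.1 °C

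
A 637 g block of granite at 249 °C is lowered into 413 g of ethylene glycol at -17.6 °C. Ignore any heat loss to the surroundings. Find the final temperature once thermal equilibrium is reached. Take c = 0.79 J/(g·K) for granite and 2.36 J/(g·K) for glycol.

T_f ≈ 73.2 °C

Net heat exchanged in the isolated system is zero:
637*0.79*(T − 249) + 413*2.36*(T − (-17.6)) = 0
1477.9 T = 108150
T = 108150 / 1477.9 = 73.2 °C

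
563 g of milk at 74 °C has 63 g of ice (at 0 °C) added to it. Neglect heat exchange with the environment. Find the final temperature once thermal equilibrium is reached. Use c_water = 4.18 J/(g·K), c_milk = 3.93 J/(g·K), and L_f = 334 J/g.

T_f ≈ 57.6 °C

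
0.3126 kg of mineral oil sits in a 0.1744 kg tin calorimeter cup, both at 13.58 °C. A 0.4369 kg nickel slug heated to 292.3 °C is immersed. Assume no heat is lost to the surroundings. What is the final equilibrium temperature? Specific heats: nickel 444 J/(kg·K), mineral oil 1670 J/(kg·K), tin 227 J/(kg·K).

T_f ≈ 85.1 °C

Heat gained plus heat lost sum to zero:
0.4369×444×(T − 292.3) + 0.3126×1670×(T − 13.58) + 0.1744×227×(T − 13.58) = 0
755.61 T = 64328
T = 64328/755.61 ≈ 85.13 °C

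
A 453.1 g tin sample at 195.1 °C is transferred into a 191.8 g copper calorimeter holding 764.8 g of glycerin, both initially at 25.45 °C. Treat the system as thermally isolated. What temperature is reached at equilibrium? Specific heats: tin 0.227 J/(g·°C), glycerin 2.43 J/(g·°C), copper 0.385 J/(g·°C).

T_f ≈ 34.0 °C

Net heat exchanged in the isolated system is zero:
453.1·0.227·(T − 195.1) + 764.8·2.43·(T − 25.45) + 191.8·0.385·(T − 25.45) = 0
(102.85 + 1858.5 + 73.84) T = 102.85·195.1 + 1858.5·25.45 + 73.84·25.45
T = 69244 / 2035.2 = 34 °C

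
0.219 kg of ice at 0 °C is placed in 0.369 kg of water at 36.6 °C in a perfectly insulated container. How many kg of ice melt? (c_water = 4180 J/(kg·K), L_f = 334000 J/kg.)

m_melted ≈ 0.169 kg

Cooling the water to 0 °C releases 0.369×4180×36.6 = 56453 J.
To melt every bit of ice: 0.219×334000 = 73146 J.
Since 56453 < 73146 J, not all the ice melts; equilibrium is at 0 °C.
m_melted×334000 = 56453  ⇒  m_melted ≈ 0.169 kg.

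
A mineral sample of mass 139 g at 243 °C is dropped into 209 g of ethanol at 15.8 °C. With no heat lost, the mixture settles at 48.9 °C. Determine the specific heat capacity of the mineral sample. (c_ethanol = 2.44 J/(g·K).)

c ≈ 0.626 J/(g·K)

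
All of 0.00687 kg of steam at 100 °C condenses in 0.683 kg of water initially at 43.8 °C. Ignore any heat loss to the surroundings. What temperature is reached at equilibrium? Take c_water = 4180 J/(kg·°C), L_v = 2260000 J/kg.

T_f ≈ 49.7 °C

Let T be the final temperature. ΣQ_i = 0:
latent heat released on condensation: 0.00687·2260000 = 15526
  condensate cools 100→T: 0.00687·4180·(T − 100) = 28.72(T − 100)
  water warms: 0.683·4180·(T − 43.8) = 2854.9(T − 43.8)
2883.7 T = 15526 + 2871.7 + 125046 = 143444
T ≈ 49.74 °C (< 100 °C, so full condensation is consistent).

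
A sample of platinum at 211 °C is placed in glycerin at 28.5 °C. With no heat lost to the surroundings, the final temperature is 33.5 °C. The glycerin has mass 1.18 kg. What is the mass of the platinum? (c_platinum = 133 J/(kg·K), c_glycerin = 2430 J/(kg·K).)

m ≈ 0.607 kg

Heat lost by the platinum = heat gained by the glycerin:
m×133×(211 − 33.5) = 1.18×2430×(33.5 − 28.5)
23608 m = 14337  ⇒  m ≈ 0.6073 kg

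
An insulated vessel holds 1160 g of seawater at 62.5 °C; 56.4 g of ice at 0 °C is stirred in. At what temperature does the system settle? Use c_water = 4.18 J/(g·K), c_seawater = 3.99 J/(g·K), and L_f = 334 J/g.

T_f ≈ 55.6 °C

Energy balance with sensible and latent terms:
melt ice: 56.4·334 = 18838
  meltwater 0→T: 56.4·4.18·T = 235.75 T
  seawater: 4628.4(T − 62.5)
4864.2 T = 289275 − 18838 = 270437
T ≈ 55.60 °C. Since T > 0 °C, the all-ice-melts assumption holds.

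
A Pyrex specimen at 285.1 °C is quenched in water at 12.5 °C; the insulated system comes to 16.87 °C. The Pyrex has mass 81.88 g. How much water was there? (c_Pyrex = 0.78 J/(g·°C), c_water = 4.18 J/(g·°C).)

|Q_Pyrex| = |Q_water|:
81.88·0.78·(285.1 − 16.87) = m·4.18·(16.87 − 12.5)
18.27 m = 17131  ⇒  m ≈ 937.8 g

m ≈ 938 g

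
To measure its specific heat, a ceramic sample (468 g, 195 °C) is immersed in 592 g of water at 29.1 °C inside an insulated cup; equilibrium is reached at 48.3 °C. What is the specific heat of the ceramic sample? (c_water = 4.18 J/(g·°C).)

Heat lost by the ceramic sample = heat gained by the water:
468×c×(195 − 48.3) = 592×4.18×(48.3 − 29.1)
68656 c = 47512  ⇒  c ≈ 0.692 J/(g·°C)

c ≈ 0.692 J/(g·°C)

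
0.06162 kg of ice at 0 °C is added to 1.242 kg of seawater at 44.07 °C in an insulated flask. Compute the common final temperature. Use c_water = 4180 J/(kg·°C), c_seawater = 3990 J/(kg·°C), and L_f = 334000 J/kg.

Net heat exchanged in the isolated system is zero:
latent heat to melt: 0.06162×334000 = 20581; warm the meltwater: 257.57 T; seawater: 4955.6(T − 44.07)
5213.2 T = 218392 − 20581 = 197811
T ≈ 37.94 °C (positive, so assuming full melt was valid).

T_f ≈ 37.9 °C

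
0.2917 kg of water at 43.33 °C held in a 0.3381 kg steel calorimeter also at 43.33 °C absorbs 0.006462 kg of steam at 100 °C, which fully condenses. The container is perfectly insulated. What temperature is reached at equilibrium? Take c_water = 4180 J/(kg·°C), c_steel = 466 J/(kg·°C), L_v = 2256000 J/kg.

Heat gained plus heat lost sum to zero:
condense steam: −0.006462×2256000 = −14578
  condensed water 100 °C→T: 27.01(T − 100)
  original water: 1219.3(T − 43.33)
  steel cup: 0.3381×466×(T − 43.33) = 157.55(T − 43.33)
1403.9 T = 14578 + 2701.1 + 59659 = 76939
T ≈ 54.80 °C — below 100 °C, confirming all the steam condensed.

T_f ≈ 54.8 °C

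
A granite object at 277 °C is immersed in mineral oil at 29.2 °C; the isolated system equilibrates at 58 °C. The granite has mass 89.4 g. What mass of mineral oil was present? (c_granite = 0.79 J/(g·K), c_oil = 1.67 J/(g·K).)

Conservation of energy gives ΣQ = 0:
89.4·0.79·(58 − 277) + m·1.67·(58 − 29.2) = 0
48.1 m = 15467
m = 15467/48.1 ≈ 321.6 g

m ≈ 322 g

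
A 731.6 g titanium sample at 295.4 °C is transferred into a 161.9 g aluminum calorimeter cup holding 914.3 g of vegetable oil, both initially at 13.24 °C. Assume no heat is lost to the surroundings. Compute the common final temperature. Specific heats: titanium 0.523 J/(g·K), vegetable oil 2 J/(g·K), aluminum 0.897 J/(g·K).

Conservation of energy gives ΣQ = 0:
731.6×0.523×(T − 295.4) + 914.3×2×(T − 13.24) + 161.9×0.897×(T − 13.24) = 0
(382.63 + 1828.6 + 145.22) T = 382.63×295.4 + 1828.6×13.24 + 145.22×13.24
T = 139161 / 2356.5 = 59.1 °C

T_f ≈ 59.1 °C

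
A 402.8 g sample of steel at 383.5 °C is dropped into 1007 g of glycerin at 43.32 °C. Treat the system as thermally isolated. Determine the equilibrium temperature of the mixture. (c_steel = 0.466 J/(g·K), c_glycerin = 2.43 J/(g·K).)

Energy conservation, ΣQ = 0:
402.8×0.466×(T − 383.5) + 1007×2.43×(T − 43.32) = 0
(187.7 + 2447) T = 187.7×383.5 + 2447×43.32
T = 177989/2634.7 ≈ 67.56 °C

T_f ≈ 67.6 °C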